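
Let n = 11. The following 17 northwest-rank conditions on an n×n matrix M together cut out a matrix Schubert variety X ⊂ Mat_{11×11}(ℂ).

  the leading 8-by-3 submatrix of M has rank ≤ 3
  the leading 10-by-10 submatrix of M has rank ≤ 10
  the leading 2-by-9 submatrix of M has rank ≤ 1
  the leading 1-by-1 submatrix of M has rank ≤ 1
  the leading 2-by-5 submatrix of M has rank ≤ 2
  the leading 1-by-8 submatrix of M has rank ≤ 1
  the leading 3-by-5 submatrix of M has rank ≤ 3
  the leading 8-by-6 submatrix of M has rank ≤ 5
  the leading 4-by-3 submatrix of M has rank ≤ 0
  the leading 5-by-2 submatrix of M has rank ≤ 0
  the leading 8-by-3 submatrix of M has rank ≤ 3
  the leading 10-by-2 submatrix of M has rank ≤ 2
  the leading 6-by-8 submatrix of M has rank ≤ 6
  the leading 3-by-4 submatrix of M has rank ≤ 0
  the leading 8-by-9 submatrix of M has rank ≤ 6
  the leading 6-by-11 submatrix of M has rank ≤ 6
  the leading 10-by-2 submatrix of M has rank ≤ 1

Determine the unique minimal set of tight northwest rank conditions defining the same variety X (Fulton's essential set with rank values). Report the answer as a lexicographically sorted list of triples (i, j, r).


Propagating the 17 rank bounds to every northwest block:

  R[1]: 0, 0, 0, 0, 1, 1, 1, 1, 1, 1, 1
  R[2]: 0, 0, 0, 0, 1, 1, 1, 1, 1, 2, 2
  R[3]: 0, 0, 0, 0, 1, 2, 2, 2, 2, 3, 3
  R[4]: 0, 0, 0, 1, 2, 3, 3, 3, 3, 4, 4
  R[5]: 0, 0, 1, 2, 3, 4, 4, 4, 4, 5, 5
  R[6]: 1, 1, 2, 3, 4, 5, 5, 5, 5, 6, 6
  R[7]: 1, 1, 2, 3, 4, 5, 6, 6, 6, 7, 7
  R[8]: 1, 1, 2, 3, 4, 5, 6, 6, 6, 7, 8
  R[9]: 1, 1, 2, 3, 4, 5, 6, 7, 7, 8, 9
  R[10]: 1, 1, 2, 3, 4, 5, 6, 7, 8, 9, 10
  R[11]: 1, 2, 3, 4, 5, 6, 7, 8, 9, 10, 11

second differences of R give the permutation w = (5, 10, 6, 4, 3, 1, 7, 11, 8, 9, 2).

D(w) has 27 cells with 6 SE-corners; essential set:

[(2, 9, 1), (3, 4, 0), (4, 3, 0), (5, 2, 0), (8, 9, 6), (10, 2, 1)]


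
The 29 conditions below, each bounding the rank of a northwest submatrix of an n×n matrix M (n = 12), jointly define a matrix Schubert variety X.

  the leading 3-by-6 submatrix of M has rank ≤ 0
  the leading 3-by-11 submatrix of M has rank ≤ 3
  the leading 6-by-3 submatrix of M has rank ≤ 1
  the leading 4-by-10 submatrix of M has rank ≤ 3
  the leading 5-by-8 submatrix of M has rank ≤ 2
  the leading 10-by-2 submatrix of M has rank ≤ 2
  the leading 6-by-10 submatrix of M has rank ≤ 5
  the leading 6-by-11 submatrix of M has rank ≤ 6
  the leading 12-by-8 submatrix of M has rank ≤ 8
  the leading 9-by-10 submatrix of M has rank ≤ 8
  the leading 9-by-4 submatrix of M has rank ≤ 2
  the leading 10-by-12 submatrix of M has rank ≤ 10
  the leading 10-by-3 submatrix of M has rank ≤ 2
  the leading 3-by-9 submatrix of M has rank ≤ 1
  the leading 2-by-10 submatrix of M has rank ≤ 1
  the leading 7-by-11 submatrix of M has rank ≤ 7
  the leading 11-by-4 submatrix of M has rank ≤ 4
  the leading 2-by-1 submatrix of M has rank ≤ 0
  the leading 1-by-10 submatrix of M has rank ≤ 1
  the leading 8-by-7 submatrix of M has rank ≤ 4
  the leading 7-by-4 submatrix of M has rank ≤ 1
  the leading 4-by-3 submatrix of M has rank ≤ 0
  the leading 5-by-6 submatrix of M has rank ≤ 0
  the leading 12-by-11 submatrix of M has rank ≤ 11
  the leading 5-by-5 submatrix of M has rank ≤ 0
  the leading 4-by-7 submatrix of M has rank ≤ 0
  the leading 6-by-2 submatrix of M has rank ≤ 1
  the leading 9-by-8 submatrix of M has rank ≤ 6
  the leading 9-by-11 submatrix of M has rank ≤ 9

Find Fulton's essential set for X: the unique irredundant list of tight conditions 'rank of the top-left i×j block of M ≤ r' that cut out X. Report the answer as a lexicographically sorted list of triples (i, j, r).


Computing R[i][j] = min implied NW-rank bound (n=12, 29 conditions):

  i=1: 0  0  0  0  0  0  0  1  1  1  1  1
  i=2: 0  0  0  0  0  0  0  1  1  1  2  2
  i=3: 0  0  0  0  0  0  0  1  1  2  3  3
  i=4: 0  0  0  0  0  0  0  1  2  3  4  4
  i=5: 0  0  0  0  0  0  1  2  3  4  5  5
  i=6: 1  1  1  1  1  1  2  3  4  5  6  6
  i=7: 1  1  1  1  2  2  3  4  5  6  7  7
  i=8: 1  2  2  2  3  3  4  5  6  7  8  8
  i=9: 1  2  2  2  3  4  5  6  7  8  9  9
  i=10: 1  2  2  3  4  5  6  7  8  9  10  10
  i=11: 1  2  3  4  5  6  7  8  9  10  11  11
  i=12: 1  2  3  4  5  6  7  8  9  10  11  12

second differences of R give the permutation w = (8, 11, 10, 9, 7, 1, 5, 2, 6, 4, 3, 12).

D(w) has 43 cells with 7 SE-corners; essential set:

[(2, 10, 1), (3, 9, 1), (4, 7, 0), (5, 6, 0), (7, 4, 1), (9, 4, 2), (10, 3, 2)]


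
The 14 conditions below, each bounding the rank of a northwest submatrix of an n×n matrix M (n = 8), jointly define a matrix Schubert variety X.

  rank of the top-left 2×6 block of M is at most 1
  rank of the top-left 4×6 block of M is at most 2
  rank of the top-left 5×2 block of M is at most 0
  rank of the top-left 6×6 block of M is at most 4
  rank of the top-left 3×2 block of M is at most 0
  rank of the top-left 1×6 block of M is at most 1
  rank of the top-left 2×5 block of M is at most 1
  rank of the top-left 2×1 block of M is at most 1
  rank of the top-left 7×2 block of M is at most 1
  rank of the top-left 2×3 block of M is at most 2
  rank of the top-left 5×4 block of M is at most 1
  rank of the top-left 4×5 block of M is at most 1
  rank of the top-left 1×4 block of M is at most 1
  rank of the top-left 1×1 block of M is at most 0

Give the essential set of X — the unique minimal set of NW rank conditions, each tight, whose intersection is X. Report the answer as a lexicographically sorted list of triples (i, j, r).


Rank table r_w(8×8) implied by the 14 constraints:

  R[1]: 0  0  1  1  1  1  1  1
  R[2]: 0  0  1  1  1  1  2  2
  R[3]: 0  0  1  1  1  2  3  3
  R[4]: 0  0  1  1  1  2  3  4
  R[5]: 0  0  1  1  2  3  4  5
  R[6]: 1  1  2  2  3  4  5  6
  R[7]: 1  1  2  3  4  5  6  7
  R[8]: 1  2  3  4  5  6  7  8

the unique w with this rank table is (3, 7, 6, 8, 5, 1, 4, 2).

|D(w)|=19, |Ess(w)|=5:

[(2, 6, 1), (4, 5, 1), (5, 2, 0), (5, 4, 1), (7, 2, 1)]


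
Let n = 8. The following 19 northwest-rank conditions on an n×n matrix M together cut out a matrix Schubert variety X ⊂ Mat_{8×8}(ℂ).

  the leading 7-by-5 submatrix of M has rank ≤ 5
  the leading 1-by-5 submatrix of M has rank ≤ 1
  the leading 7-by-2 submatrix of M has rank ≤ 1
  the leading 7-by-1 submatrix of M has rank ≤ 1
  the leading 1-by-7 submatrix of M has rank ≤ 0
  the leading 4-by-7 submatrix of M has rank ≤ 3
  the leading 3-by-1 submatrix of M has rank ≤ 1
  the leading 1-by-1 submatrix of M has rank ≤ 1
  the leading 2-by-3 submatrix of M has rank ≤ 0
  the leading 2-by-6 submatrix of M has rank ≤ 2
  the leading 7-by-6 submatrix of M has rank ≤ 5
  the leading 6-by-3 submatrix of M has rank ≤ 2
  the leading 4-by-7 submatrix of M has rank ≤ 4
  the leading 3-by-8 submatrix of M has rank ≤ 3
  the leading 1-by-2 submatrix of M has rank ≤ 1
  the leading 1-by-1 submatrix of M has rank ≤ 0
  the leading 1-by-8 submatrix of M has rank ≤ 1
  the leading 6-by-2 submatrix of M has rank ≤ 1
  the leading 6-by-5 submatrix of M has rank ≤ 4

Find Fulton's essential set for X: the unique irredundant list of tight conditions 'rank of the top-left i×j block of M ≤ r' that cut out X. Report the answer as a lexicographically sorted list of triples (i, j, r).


Computing R[i][j] = min implied NW-rank bound (n=8, 19 conditions):

  i=1: 0  0  0  0  0  0  0  1
  i=2: 0  0  0  1  1  1  1  2
  i=3: 1  1  1  2  2  2  2  3
  i=4: 1  1  2  3  3  3  3  4
  i=5: 1  1  2  3  4  4  4  5
  i=6: 1  1  2  3  4  5  5  6
  i=7: 1  1  2  3  4  5  6  7
  i=8: 1  2  3  4  5  6  7  8

giving w = (8, 4, 1, 3, 5, 6, 7, 2) via Δ²R.

3 SE-corners of the 14-cell Rothe diagram give Ess(w):

[(1, 7, 0), (2, 3, 0), (7, 2, 1)]


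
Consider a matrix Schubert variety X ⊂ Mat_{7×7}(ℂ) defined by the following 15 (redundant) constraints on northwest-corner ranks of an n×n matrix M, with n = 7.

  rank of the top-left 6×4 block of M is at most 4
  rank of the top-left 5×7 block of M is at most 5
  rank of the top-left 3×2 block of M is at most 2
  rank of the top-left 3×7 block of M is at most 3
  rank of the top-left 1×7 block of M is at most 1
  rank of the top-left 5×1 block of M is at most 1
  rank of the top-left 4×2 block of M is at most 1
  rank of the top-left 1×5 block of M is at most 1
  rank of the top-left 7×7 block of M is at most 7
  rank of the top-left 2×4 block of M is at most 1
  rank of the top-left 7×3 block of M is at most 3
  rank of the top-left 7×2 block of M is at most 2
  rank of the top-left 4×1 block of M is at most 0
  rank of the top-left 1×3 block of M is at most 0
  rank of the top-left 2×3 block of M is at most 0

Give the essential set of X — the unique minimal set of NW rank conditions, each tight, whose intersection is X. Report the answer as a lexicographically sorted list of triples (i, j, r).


Rank table r_w(7×7) implied by the 15 constraints:

  0 0 0 1 1 1 1
  0 0 0 1 2 2 2
  0 1 1 2 3 3 3
  0 1 2 3 4 4 4
  1 2 3 4 5 5 5
  1 2 3 4 5 6 6
  1 2 3 4 5 6 7

second differences of R give the permutation w = (4, 5, 2, 3, 1, 6, 7).

Fulton essential set (2 of the 8 Rothe cells):

[(2, 3, 0), (4, 1, 0)]


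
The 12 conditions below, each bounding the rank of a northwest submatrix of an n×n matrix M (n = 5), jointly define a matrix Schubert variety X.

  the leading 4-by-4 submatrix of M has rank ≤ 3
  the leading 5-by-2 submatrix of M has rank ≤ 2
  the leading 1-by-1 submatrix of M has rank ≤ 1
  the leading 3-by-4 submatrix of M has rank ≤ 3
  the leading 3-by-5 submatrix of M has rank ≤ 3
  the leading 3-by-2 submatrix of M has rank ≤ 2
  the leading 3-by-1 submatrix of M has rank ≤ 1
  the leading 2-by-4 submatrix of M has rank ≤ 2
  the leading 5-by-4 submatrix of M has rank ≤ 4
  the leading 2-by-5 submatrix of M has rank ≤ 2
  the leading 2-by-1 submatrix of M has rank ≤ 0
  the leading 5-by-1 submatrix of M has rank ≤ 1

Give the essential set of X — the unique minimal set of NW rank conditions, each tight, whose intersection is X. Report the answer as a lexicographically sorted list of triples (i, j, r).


Propagating the 12 rank bounds to every northwest block:

  0 1 1 1 1
  0 1 2 2 2
  1 2 3 3 3
  1 2 3 3 4
  1 2 3 4 5

reading off 1-entries of Δ²R: w = (2, 3, 1, 5, 4).

Fulton essential set (2 of the 3 Rothe cells):

[(2, 1, 0), (4, 4, 3)]


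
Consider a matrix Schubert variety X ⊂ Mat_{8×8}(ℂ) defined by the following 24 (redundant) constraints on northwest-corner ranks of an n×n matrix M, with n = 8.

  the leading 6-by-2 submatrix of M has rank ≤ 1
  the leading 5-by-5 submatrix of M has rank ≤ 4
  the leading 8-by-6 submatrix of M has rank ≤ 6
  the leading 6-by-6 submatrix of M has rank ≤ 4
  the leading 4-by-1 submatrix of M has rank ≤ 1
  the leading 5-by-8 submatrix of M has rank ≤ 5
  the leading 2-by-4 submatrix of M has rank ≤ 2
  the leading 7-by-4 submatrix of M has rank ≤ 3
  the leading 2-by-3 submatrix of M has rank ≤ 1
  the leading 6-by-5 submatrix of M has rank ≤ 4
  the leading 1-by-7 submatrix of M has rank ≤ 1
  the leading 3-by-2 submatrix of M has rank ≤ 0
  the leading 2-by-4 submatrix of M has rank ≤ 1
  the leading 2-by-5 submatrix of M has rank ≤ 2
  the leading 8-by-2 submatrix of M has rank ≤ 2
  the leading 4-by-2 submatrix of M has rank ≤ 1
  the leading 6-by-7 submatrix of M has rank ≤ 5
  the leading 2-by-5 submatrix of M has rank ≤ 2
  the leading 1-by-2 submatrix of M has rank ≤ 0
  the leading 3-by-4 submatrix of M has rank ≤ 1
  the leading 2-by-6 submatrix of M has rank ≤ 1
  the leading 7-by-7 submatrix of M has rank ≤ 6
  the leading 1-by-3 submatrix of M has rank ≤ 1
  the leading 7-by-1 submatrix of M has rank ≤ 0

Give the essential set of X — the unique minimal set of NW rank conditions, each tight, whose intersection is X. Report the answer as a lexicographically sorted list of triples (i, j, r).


Recovering R(i,j) via the rank-extension bound from the 24 conditions:

  0, 0, 1, 1, 1, 1, 1, 1
  0, 0, 1, 1, 1, 1, 2, 2
  0, 0, 1, 1, 2, 2, 3, 3
  0, 1, 2, 2, 3, 3, 4, 4
  0, 1, 2, 3, 4, 4, 5, 5
  0, 1, 2, 3, 4, 4, 5, 6
  0, 1, 2, 3, 4, 5, 6, 7
  1, 2, 3, 4, 5, 6, 7, 8

second differences of R give the permutation w = (3, 7, 5, 2, 4, 8, 6, 1).

|D(w)|=15, |Ess(w)|=5:

[(2, 6, 1), (3, 2, 0), (3, 4, 1), (6, 6, 4), (7, 1, 0)]


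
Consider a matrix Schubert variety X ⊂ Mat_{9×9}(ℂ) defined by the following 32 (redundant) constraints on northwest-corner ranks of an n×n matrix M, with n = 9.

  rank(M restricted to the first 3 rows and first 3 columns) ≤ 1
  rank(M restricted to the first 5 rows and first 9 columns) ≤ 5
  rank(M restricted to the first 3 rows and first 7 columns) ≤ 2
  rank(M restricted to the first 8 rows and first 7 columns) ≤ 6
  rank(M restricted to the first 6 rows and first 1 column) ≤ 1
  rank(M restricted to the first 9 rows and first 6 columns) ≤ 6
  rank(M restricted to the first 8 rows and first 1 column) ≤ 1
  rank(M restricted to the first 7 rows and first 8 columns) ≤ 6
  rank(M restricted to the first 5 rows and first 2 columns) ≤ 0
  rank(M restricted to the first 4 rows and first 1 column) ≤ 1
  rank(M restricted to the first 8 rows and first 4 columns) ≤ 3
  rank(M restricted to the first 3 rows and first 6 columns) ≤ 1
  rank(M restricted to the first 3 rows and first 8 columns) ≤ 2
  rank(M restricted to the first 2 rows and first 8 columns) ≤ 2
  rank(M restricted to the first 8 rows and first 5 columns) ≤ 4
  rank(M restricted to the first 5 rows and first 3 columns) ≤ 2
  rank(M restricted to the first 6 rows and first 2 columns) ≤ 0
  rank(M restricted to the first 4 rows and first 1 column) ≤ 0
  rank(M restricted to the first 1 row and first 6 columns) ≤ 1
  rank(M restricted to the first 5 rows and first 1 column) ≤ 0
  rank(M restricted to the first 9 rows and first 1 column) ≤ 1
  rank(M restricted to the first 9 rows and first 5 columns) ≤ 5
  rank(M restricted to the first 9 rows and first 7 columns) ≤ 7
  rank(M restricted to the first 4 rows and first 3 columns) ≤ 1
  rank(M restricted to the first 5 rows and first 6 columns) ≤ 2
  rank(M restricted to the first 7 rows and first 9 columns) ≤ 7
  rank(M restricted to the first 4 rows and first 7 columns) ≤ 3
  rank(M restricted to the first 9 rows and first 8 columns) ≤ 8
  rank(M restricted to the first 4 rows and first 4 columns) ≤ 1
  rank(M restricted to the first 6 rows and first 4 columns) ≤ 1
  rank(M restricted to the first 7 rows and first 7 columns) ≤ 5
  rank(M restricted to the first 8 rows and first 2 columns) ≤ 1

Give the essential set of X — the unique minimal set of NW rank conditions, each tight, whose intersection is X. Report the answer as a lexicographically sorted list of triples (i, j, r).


Rank table r_w(9×9) implied by the 32 constraints:

  i=1: 0, 0, 1, 1, 1, 1, 1, 1, 1
  i=2: 0, 0, 1, 1, 1, 1, 2, 2, 2
  i=3: 0, 0, 1, 1, 1, 1, 2, 2, 3
  i=4: 0, 0, 1, 1, 2, 2, 3, 3, 4
  i=5: 0, 0, 1, 1, 2, 2, 3, 4, 5
  i=6: 0, 0, 1, 1, 2, 3, 4, 5, 6
  i=7: 1, 1, 2, 2, 3, 4, 5, 6, 7
  i=8: 1, 1, 2, 3, 4, 5, 6, 7, 8
  i=9: 1, 2, 3, 4, 5, 6, 7, 8, 9

the unique w with this rank table is (3, 7, 9, 5, 8, 6, 1, 4, 2).

D(w) has 24 cells with 6 SE-corners; essential set:

[(3, 6, 1), (3, 8, 2), (5, 6, 2), (6, 2, 0), (6, 4, 1), (8, 2, 1)]


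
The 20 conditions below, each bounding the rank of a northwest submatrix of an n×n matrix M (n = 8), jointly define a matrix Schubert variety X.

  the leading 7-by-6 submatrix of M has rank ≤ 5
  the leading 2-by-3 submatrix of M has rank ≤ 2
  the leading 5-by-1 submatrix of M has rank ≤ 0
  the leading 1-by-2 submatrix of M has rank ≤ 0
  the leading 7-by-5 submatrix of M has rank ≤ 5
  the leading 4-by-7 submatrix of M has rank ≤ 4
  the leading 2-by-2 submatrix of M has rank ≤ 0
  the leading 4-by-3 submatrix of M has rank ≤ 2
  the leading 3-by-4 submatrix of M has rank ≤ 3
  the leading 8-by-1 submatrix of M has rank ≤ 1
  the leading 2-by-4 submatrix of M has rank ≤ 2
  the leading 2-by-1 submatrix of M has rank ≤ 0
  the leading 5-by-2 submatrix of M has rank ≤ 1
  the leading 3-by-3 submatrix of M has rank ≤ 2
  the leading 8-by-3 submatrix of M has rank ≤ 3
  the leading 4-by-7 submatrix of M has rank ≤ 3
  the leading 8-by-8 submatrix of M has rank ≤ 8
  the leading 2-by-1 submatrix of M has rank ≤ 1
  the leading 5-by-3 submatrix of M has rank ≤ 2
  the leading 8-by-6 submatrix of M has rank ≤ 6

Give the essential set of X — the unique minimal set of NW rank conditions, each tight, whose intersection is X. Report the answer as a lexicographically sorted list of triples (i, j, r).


Reconstructing r_w from the 20 given conditions:

  row 1: 0 0 1 1 1 1 1 1
  row 2: 0 0 1 2 2 2 2 2
  row 3: 0 1 2 3 3 3 3 3
  row 4: 0 1 2 3 3 3 3 4
  row 5: 0 1 2 3 4 4 4 5
  row 6: 1 2 3 4 5 5 5 6
  row 7: 1 2 3 4 5 5 6 7
  row 8: 1 2 3 4 5 6 7 8

giving w = (3, 4, 2, 8, 5, 1, 7, 6) via Δ²R.

Fulton essential set (4 of the 11 Rothe cells):

[(2, 2, 0), (4, 7, 3), (5, 1, 0), (7, 6, 5)]


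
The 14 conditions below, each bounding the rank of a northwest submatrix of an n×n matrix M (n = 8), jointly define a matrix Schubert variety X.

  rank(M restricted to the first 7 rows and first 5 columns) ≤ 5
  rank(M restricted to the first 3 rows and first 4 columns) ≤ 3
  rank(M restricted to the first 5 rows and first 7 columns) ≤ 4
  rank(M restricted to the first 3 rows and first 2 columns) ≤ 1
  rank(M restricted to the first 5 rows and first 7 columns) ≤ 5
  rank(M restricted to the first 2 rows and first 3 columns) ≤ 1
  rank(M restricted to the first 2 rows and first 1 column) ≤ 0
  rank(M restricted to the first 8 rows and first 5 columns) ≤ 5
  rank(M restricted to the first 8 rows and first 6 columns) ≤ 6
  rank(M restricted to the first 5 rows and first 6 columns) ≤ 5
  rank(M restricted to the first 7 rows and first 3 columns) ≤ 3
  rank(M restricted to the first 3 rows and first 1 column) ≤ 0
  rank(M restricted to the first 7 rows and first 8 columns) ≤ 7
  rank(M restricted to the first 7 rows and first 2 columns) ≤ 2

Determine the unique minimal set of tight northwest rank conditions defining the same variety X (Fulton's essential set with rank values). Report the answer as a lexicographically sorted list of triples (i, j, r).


Recovering R(i,j) via the rank-extension bound from the 14 conditions:

  i=1: 0 | 1 | 1 | 1 | 1 | 1 | 1 | 1
  i=2: 0 | 1 | 1 | 2 | 2 | 2 | 2 | 2
  i=3: 0 | 1 | 2 | 3 | 3 | 3 | 3 | 3
  i=4: 1 | 2 | 3 | 4 | 4 | 4 | 4 | 4
  i=5: 1 | 2 | 3 | 4 | 4 | 4 | 4 | 5
  i=6: 1 | 2 | 3 | 4 | 5 | 5 | 5 | 6
  i=7: 1 | 2 | 3 | 4 | 5 | 6 | 6 | 7
  i=8: 1 | 2 | 3 | 4 | 5 | 6 | 7 | 8

giving w = (2, 4, 3, 1, 8, 5, 6, 7) via Δ²R.

Fulton essential set (3 of the 7 Rothe cells):

[(2, 3, 1), (3, 1, 0), (5, 7, 4)]


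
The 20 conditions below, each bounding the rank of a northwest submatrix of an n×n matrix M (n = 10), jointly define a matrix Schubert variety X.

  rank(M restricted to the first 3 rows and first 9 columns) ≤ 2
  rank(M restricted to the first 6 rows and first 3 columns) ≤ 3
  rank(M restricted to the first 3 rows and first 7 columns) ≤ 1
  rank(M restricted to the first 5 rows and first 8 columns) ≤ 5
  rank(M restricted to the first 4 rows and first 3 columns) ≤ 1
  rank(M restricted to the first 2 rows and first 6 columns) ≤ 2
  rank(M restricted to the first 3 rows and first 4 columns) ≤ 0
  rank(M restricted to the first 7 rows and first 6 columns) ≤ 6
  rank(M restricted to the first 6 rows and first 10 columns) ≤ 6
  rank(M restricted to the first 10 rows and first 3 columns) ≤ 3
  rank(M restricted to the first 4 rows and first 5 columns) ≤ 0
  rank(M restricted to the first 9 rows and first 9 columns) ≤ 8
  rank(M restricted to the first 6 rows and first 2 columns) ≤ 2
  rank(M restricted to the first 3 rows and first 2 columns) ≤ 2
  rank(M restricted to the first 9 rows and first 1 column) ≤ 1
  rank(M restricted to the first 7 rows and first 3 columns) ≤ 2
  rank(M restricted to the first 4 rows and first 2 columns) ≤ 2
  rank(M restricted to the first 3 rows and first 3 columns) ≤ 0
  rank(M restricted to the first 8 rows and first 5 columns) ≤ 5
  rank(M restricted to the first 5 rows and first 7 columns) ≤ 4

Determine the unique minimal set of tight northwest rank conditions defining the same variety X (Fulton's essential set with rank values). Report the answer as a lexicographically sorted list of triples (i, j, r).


The tightest implied rank at each (i,j), from the 20 conditions:

  R[1]: 0 | 0 | 0 | 0 | 0 | 1 | 1 | 1 | 1 | 1
  R[2]: 0 | 0 | 0 | 0 | 0 | 1 | 1 | 2 | 2 | 2
  R[3]: 0 | 0 | 0 | 0 | 0 | 1 | 1 | 2 | 2 | 3
  R[4]: 0 | 0 | 0 | 0 | 0 | 1 | 2 | 3 | 3 | 4
  R[5]: 1 | 1 | 1 | 1 | 1 | 2 | 3 | 4 | 4 | 5
  R[6]: 1 | 2 | 2 | 2 | 2 | 3 | 4 | 5 | 5 | 6
  R[7]: 1 | 2 | 2 | 3 | 3 | 4 | 5 | 6 | 6 | 7
  R[8]: 1 | 2 | 3 | 4 | 4 | 5 | 6 | 7 | 7 | 8
  R[9]: 1 | 2 | 3 | 4 | 5 | 6 | 7 | 8 | 8 | 9
  R[10]: 1 | 2 | 3 | 4 | 5 | 6 | 7 | 8 | 9 | 10

giving w = (6, 8, 10, 7, 1, 2, 4, 3, 5, 9) via Δ²R.

Fulton essential set (4 of the 24 Rothe cells):

[(3, 7, 1), (3, 9, 2), (4, 5, 0), (7, 3, 2)]


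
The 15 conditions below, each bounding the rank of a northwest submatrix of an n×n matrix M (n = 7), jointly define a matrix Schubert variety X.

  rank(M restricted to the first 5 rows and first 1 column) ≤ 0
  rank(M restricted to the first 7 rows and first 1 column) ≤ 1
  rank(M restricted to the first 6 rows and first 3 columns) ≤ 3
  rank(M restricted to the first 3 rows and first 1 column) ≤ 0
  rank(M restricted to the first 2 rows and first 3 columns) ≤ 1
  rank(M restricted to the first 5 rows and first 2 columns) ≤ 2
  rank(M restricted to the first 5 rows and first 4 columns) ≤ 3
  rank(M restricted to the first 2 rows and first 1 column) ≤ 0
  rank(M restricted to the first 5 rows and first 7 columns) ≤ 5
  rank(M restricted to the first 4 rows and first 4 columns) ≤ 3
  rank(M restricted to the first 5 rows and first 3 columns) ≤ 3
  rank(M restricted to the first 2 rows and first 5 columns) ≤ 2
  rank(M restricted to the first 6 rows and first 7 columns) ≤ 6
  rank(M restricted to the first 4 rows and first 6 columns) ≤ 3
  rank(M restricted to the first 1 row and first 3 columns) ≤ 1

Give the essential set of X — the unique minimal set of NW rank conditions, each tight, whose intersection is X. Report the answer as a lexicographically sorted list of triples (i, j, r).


The tightest implied rank at each (i,j), from the 15 conditions:

  R[1]: 0 1 1 1 1 1 1
  R[2]: 0 1 1 2 2 2 2
  R[3]: 0 1 2 3 3 3 3
  R[4]: 0 1 2 3 3 3 4
  R[5]: 0 1 2 3 4 4 5
  R[6]: 1 2 3 4 5 5 6
  R[7]: 1 2 3 4 5 6 7

reading off 1-entries of Δ²R: w = (2, 4, 3, 7, 5, 1, 6).

Fulton essential set (3 of the 8 Rothe cells):

[(2, 3, 1), (4, 6, 3), (5, 1, 0)]


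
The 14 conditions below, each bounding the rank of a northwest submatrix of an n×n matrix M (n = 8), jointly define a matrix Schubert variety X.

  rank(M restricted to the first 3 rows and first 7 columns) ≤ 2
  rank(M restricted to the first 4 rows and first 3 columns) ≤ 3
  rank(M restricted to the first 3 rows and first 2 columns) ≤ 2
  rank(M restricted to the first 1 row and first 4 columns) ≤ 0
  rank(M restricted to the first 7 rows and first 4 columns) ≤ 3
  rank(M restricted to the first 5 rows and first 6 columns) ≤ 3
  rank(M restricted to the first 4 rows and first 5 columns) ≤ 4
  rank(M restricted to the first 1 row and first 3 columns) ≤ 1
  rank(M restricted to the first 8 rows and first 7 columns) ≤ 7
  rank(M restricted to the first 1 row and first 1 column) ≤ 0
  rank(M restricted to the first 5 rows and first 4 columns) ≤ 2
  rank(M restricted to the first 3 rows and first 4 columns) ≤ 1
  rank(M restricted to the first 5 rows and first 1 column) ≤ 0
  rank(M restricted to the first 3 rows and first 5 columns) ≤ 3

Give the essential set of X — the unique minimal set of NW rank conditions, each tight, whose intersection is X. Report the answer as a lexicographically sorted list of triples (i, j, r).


Rank table r_w(8×8) implied by the 14 constraints:

  row 1: 0  0  0  0  1  1  1  1
  row 2: 0  1  1  1  2  2  2  2
  row 3: 0  1  1  1  2  2  2  3
  row 4: 0  1  2  2  3  3  3  4
  row 5: 0  1  2  2  3  3  4  5
  row 6: 1  2  3  3  4  4  5  6
  row 7: 1  2  3  3  4  5  6  7
  row 8: 1  2  3  4  5  6  7  8

giving w = (5, 2, 8, 3, 7, 1, 6, 4) via Δ²R.

ℓ(w)=15; the 7 essential cells (i,j,r):

[(1, 4, 0), (3, 4, 1), (3, 7, 2), (5, 1, 0), (5, 4, 2), (5, 6, 3), (7, 4, 3)]


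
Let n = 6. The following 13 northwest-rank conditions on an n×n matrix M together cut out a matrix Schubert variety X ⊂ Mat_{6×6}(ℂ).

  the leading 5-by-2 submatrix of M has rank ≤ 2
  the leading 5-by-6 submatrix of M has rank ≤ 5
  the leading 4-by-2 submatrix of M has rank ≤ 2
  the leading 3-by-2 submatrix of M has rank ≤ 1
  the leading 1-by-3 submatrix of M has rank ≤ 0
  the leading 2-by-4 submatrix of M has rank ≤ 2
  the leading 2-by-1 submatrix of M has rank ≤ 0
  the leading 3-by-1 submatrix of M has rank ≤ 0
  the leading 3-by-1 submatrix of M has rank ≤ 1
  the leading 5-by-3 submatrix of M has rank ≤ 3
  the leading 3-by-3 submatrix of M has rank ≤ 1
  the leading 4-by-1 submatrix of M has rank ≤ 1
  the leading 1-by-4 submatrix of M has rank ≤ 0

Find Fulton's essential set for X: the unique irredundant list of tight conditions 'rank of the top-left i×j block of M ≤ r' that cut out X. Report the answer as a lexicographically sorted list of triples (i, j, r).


Rank table r_w(6×6) implied by the 13 constraints:

  row 1: 0 0 0 0 1 1
  row 2: 0 1 1 1 2 2
  row 3: 0 1 1 2 3 3
  row 4: 1 2 2 3 4 4
  row 5: 1 2 3 4 5 5
  row 6: 1 2 3 4 5 6

hence w(1..6) = (5, 2, 4, 1, 3, 6).

Fulton essential set (3 of the 7 Rothe cells):

[(1, 4, 0), (3, 1, 0), (3, 3, 1)]


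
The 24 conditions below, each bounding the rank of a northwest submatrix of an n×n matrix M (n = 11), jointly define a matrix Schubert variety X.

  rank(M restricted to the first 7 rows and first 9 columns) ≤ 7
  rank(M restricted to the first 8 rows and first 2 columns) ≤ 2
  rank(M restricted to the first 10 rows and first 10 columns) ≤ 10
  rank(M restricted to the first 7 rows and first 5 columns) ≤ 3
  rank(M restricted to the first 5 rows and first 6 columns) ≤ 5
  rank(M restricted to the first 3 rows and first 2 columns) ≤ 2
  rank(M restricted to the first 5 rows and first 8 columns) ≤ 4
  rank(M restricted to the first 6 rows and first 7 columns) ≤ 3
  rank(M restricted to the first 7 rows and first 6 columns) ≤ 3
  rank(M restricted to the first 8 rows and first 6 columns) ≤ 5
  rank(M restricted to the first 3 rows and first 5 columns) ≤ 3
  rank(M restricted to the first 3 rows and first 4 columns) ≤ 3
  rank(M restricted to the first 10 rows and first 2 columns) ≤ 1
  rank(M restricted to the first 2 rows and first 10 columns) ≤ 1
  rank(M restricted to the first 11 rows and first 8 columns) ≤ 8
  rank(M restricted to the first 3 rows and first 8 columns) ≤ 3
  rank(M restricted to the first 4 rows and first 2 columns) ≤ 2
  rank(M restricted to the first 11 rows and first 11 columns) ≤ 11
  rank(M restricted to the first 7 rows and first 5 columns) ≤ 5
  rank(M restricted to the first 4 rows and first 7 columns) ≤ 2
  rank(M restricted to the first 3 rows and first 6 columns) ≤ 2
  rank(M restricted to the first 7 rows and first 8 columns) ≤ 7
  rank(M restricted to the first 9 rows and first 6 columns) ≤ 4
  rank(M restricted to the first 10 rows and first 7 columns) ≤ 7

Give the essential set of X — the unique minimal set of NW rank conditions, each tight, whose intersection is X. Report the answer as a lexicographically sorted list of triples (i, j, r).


The tightest implied rank at each (i,j), from the 24 conditions:

  row 1: 1, 1, 1, 1, 1, 1, 1, 1, 1, 1, 1
  row 2: 1, 1, 1, 1, 1, 1, 1, 1, 1, 1, 2
  row 3: 1, 1, 2, 2, 2, 2, 2, 2, 2, 2, 3
  row 4: 1, 1, 2, 2, 2, 2, 2, 3, 3, 3, 4
  row 5: 1, 1, 2, 3, 3, 3, 3, 4, 4, 4, 5
  row 6: 1, 1, 2, 3, 3, 3, 3, 4, 5, 5, 6
  row 7: 1, 1, 2, 3, 3, 3, 4, 5, 6, 6, 7
  row 8: 1, 1, 2, 3, 4, 4, 5, 6, 7, 7, 8
  row 9: 1, 1, 2, 3, 4, 4, 5, 6, 7, 8, 9
  row 10: 1, 1, 2, 3, 4, 5, 6, 7, 8, 9, 10
  row 11: 1, 2, 3, 4, 5, 6, 7, 8, 9, 10, 11

the unique w with this rank table is (1, 11, 3, 8, 4, 9, 7, 5, 10, 6, 2).

ℓ(w)=27; the 6 essential cells (i,j,r):

[(2, 10, 1), (4, 7, 2), (6, 7, 3), (7, 6, 3), (9, 6, 4), (10, 2, 1)]


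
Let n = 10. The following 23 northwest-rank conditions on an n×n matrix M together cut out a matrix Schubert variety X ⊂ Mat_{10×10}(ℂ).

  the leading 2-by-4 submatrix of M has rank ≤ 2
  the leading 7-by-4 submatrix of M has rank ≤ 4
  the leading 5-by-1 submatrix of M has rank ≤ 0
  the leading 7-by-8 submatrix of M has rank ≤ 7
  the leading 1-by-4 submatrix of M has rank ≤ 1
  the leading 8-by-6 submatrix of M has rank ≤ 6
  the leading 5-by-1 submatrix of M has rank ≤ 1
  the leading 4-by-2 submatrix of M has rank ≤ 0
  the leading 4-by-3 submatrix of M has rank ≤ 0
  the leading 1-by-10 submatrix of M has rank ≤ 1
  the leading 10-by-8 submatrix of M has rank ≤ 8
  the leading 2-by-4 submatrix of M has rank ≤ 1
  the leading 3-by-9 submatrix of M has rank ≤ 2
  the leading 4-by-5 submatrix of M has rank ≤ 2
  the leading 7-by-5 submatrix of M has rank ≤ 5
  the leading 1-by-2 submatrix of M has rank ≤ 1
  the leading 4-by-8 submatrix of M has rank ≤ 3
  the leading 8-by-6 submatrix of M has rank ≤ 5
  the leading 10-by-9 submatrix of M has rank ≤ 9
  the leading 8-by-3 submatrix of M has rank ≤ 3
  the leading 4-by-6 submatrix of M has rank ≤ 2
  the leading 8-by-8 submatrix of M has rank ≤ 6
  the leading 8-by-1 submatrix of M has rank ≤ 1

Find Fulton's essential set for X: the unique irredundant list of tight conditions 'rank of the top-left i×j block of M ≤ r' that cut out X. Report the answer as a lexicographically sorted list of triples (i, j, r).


Computing R[i][j] = min implied NW-rank bound (n=10, 23 conditions):

  i=1: 0  0  0  1  1  1  1  1  1  1
  i=2: 0  0  0  1  2  2  2  2  2  2
  i=3: 0  0  0  1  2  2  2  2  2  3
  i=4: 0  0  0  1  2  2  3  3  3  4
  i=5: 0  1  1  2  3  3  4  4  4  5
  i=6: 1  2  2  3  4  4  5  5  5  6
  i=7: 1  2  3  4  5  5  6  6  6  7
  i=8: 1  2  3  4  5  5  6  6  7  8
  i=9: 1  2  3  4  5  6  7  7  8  9
  i=10: 1  2  3  4  5  6  7  8  9  10

the unique w with this rank table is (4, 5, 10, 7, 2, 1, 3, 9, 6, 8).

6 SE-corners of the 20-cell Rothe diagram give Ess(w):

[(3, 9, 2), (4, 3, 0), (4, 6, 2), (5, 1, 0), (8, 6, 5), (8, 8, 6)]


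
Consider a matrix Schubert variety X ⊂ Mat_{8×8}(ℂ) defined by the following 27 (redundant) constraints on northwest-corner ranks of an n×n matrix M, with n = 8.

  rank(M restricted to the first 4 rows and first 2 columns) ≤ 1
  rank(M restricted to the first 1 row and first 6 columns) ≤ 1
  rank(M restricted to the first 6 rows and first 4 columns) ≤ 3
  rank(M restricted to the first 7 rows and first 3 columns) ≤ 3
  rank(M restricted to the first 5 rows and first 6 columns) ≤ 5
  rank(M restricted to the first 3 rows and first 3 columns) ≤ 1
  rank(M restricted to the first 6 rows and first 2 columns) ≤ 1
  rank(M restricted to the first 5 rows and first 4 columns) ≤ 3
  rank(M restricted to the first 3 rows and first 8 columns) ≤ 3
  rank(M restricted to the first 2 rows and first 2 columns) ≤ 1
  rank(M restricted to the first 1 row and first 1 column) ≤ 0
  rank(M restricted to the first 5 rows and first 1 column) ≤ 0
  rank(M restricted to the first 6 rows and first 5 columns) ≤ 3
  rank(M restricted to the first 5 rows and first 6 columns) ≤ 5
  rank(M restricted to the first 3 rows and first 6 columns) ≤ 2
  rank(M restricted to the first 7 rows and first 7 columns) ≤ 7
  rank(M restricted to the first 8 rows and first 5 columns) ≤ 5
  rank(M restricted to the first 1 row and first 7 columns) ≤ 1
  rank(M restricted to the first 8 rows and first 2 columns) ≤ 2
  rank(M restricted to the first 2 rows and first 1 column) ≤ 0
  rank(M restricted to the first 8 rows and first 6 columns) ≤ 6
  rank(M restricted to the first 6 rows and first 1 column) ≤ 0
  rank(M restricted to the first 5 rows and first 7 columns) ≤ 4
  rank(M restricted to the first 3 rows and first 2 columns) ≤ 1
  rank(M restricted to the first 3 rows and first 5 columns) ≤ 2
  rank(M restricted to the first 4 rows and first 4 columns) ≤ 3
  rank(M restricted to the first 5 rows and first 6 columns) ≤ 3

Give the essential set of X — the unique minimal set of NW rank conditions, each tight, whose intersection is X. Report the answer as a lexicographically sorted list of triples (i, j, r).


Reconstructing r_w from the 27 given conditions:

  0 | 1 | 1 | 1 | 1 | 1 | 1 | 1
  0 | 1 | 1 | 2 | 2 | 2 | 2 | 2
  0 | 1 | 1 | 2 | 2 | 2 | 3 | 3
  0 | 1 | 2 | 3 | 3 | 3 | 4 | 4
  0 | 1 | 2 | 3 | 3 | 3 | 4 | 5
  0 | 1 | 2 | 3 | 3 | 4 | 5 | 6
  1 | 2 | 3 | 4 | 4 | 5 | 6 | 7
  1 | 2 | 3 | 4 | 5 | 6 | 7 | 8

reading off 1-entries of Δ²R: w = (2, 4, 7, 3, 8, 6, 1, 5).

|D(w)|=13, |Ess(w)|=5:

[(3, 3, 1), (3, 6, 2), (5, 6, 3), (6, 1, 0), (6, 5, 3)]


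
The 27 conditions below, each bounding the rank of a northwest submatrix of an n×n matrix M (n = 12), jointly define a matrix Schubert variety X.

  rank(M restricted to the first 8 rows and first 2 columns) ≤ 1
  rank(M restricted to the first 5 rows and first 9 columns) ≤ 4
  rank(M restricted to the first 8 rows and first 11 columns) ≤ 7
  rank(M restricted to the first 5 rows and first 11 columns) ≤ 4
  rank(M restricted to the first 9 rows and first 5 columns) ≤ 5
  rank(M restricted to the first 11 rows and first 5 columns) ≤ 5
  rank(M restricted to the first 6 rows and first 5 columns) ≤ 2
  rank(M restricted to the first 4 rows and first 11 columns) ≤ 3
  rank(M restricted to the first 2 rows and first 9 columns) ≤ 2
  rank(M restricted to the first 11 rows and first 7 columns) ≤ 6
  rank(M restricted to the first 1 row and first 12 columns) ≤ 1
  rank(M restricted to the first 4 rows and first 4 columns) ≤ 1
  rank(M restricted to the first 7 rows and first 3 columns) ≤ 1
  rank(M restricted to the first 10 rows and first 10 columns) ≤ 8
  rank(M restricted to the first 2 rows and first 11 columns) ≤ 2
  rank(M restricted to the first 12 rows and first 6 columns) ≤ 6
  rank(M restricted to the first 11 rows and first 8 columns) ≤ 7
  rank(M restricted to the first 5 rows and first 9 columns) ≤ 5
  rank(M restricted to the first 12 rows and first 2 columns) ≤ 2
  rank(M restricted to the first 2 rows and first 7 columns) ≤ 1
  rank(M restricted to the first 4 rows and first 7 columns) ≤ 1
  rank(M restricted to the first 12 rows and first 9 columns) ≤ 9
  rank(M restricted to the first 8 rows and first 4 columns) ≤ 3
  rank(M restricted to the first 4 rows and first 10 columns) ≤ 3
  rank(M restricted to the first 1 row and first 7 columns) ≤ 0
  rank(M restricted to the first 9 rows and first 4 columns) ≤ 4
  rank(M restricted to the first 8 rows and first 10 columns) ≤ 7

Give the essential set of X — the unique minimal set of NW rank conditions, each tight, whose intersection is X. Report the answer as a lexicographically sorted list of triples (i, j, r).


Rank table r_w(12×12) implied by the 27 constraints:

  R[1]: 0  0  0  0  0  0  0  1  1  1  1  1
  R[2]: 1  1  1  1  1  1  1  2  2  2  2  2
  R[3]: 1  1  1  1  1  1  1  2  3  3  3  3
  R[4]: 1  1  1  1  1  1  1  2  3  3  3  4
  R[5]: 1  1  1  2  2  2  2  3  4  4  4  5
  R[6]: 1  1  1  2  2  3  3  4  5  5  5  6
  R[7]: 1  1  1  2  3  4  4  5  6  6  6  7
  R[8]: 1  1  2  3  4  5  5  6  7  7  7  8
  R[9]: 1  2  3  4  5  6  6  7  8  8  8  9
  R[10]: 1  2  3  4  5  6  6  7  8  8  9  10
  R[11]: 1  2  3  4  5  6  6  7  8  9  10  11
  R[12]: 1  2  3  4  5  6  7  8  9  10  11  12

reading off 1-entries of Δ²R: w = (8, 1, 9, 12, 4, 6, 5, 3, 2, 11, 10, 7).

8 SE-corners of the 32-cell Rothe diagram give Ess(w):

[(1, 7, 0), (4, 7, 1), (4, 11, 3), (6, 5, 2), (7, 3, 1), (8, 2, 1), (10, 10, 8), (11, 7, 6)]


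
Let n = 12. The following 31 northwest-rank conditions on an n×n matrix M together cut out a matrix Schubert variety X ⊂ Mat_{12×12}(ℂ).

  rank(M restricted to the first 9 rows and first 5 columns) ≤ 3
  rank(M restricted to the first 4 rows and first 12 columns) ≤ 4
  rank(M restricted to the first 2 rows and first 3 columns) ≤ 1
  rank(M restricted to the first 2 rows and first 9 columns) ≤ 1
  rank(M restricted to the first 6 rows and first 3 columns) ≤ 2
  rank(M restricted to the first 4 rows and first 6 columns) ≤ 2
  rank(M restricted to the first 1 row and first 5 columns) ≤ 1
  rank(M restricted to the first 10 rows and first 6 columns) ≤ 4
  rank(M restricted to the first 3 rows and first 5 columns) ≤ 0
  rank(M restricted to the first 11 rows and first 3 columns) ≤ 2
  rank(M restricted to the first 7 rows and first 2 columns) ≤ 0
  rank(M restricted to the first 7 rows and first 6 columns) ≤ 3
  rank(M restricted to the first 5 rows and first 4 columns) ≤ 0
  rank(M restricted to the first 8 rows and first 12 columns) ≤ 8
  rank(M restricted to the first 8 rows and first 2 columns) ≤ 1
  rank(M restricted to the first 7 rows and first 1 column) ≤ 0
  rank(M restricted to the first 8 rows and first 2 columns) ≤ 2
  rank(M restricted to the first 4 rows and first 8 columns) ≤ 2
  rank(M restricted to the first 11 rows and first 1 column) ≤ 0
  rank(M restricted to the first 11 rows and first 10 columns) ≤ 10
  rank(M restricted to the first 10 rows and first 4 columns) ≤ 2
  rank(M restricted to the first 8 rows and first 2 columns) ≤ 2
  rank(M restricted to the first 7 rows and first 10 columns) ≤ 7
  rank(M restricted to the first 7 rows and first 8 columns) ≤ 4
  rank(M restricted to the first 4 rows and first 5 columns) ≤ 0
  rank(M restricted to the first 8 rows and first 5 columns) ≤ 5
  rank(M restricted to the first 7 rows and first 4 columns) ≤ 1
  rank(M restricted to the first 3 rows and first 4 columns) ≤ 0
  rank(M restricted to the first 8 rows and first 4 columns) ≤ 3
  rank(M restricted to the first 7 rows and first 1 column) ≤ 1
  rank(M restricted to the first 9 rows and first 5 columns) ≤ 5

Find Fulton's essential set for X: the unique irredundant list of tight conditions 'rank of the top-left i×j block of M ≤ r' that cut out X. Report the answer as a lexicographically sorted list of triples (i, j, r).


Reconstructing r_w from the 31 given conditions:

  R[1]: 0, 0, 0, 0, 0, 1, 1, 1, 1, 1, 1, 1
  R[2]: 0, 0, 0, 0, 0, 1, 1, 1, 1, 2, 2, 2
  R[3]: 0, 0, 0, 0, 0, 1, 2, 2, 2, 3, 3, 3
  R[4]: 0, 0, 0, 0, 0, 1, 2, 2, 3, 4, 4, 4
  R[5]: 0, 0, 0, 0, 1, 2, 3, 3, 4, 5, 5, 5
  R[6]: 0, 0, 1, 1, 2, 3, 4, 4, 5, 6, 6, 6
  R[7]: 0, 0, 1, 1, 2, 3, 4, 4, 5, 6, 7, 7
  R[8]: 0, 1, 2, 2, 3, 4, 5, 5, 6, 7, 8, 8
  R[9]: 0, 1, 2, 2, 3, 4, 5, 6, 7, 8, 9, 9
  R[10]: 0, 1, 2, 2, 3, 4, 5, 6, 7, 8, 9, 10
  R[11]: 0, 1, 2, 3, 4, 5, 6, 7, 8, 9, 10, 11
  R[12]: 1, 2, 3, 4, 5, 6, 7, 8, 9, 10, 11, 12

the unique w with this rank table is (6, 10, 7, 9, 5, 3, 11, 2, 8, 12, 4, 1).

D(w) has 40 cells with 9 SE-corners; essential set:

[(2, 9, 1), (4, 5, 0), (4, 8, 2), (5, 4, 0), (7, 2, 0), (7, 4, 1), (7, 8, 4), (10, 4, 2), (11, 1, 0)]


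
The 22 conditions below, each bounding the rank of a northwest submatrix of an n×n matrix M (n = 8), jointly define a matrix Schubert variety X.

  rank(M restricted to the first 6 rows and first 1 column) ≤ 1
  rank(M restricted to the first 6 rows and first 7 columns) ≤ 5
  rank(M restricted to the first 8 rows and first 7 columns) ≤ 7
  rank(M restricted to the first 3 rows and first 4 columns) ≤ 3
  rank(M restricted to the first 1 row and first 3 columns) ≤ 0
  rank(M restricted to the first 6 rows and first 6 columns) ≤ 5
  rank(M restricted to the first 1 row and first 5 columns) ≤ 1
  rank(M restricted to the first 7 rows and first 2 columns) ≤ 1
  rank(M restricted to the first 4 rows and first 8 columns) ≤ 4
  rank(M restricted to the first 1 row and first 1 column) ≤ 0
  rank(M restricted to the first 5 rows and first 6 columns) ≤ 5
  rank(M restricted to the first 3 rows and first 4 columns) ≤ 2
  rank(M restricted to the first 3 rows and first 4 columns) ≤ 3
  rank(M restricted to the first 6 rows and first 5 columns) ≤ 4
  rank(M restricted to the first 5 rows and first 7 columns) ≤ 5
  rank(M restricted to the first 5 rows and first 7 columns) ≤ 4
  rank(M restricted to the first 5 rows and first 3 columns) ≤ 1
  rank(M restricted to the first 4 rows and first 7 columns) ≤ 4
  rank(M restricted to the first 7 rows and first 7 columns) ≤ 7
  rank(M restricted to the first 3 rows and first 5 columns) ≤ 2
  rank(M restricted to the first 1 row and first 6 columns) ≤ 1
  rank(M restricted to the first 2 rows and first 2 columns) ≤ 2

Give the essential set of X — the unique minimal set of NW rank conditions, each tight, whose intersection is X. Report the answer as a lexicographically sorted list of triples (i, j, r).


Computing R[i][j] = min implied NW-rank bound (n=8, 22 conditions):

  R[1]: 0 0 0 1 1 1 1 1
  R[2]: 1 1 1 2 2 2 2 2
  R[3]: 1 1 1 2 2 3 3 3
  R[4]: 1 1 1 2 3 4 4 4
  R[5]: 1 1 1 2 3 4 4 5
  R[6]: 1 1 2 3 4 5 5 6
  R[7]: 1 1 2 3 4 5 6 7
  R[8]: 1 2 3 4 5 6 7 8

so w = (4, 1, 6, 5, 8, 3, 7, 2).

|D(w)|=13, |Ess(w)|=5:

[(1, 3, 0), (3, 5, 2), (5, 3, 1), (5, 7, 4), (7, 2, 1)]
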